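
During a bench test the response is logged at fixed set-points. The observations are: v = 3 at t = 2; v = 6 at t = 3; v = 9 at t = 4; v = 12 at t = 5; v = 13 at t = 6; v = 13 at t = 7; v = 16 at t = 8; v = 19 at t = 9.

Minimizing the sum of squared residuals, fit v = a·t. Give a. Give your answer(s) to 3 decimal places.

Sums needed: Σt·t = 284.
For Xᵀv: Σt·v = 588.
a = 588/284 = 2.07042.

a = 2.070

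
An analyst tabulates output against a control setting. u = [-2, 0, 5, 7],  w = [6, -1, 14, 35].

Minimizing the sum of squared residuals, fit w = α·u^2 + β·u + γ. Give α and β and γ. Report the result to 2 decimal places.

α = 1.00, β = -1.83, γ = -1.42

Forming MᵀM = [[3042, 460, 78]; [460, 78, 10]; [78, 10, 4]] and Mᵀw = [2089, 303, 54]ᵀ gives MᵀM·[α, β, γ]ᵀ = Mᵀw.
Row-reducing yields α = 1, β = -97/53, γ = -151/106.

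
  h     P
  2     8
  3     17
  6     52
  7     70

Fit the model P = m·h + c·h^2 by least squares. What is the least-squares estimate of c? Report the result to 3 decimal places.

Compute the Gram sums: Σh·h = 98, Σh·h^2 = 594, Σh^2·h^2 = 3794.
And Σh·P = 869, Σh^2·P = 5487.
So XᵀX·[m, c]ᵀ = XᵀP: [[98, 594]; [594, 3794]]·[m, c]ᵀ = [869, 5487]ᵀ.
Determinant 98·3794 − 594² = 18976.
m = (869·3794 − 594·5487)/18976 = 9427/4744; c = (98·5487 − 594·869)/18976 = 5385/4744.

c = 1.135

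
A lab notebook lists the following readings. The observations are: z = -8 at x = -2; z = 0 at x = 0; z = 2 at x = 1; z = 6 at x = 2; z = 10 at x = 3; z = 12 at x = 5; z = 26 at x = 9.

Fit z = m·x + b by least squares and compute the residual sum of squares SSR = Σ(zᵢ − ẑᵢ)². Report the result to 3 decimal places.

The normal equations are: 124·m + 18·b = 354;  18·m + 7·b = 48.
Δ = 124·7 − 18² = 544.
m = (354·7 − 18·48)/544 = 807/272; b = (124·48 − 18·354)/544 = -105/136.
Residuals: -22/17, 105/136, -53/272, 57/68, 509/272, -33/16, 19/272; SSR = 1465/136.

SSR = 10.772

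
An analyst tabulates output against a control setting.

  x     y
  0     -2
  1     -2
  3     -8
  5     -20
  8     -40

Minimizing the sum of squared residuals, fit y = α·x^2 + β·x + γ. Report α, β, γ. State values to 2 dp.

MᵀM·[α, β, γ]ᵀ = Mᵀy reads: 4803·α + 665·β + 99·γ = -3134;  665·α + 99·β + 17·γ = -446;  99·α + 17·β + 5·γ = -72.
(Σx^2·x^2 = 4803, Σx^2·x = 665, Σx^2 = 99, Σx·x = 99, Σx = 17, Σ1 = 5, Σx^2·y = -3134, Σx·y = -446, Σy = -72.)
Row-reducing yields α = -2695/5798, β = -6833/5798, γ = -3449/2899.

α = -0.46, β = -1.18, γ = -1.19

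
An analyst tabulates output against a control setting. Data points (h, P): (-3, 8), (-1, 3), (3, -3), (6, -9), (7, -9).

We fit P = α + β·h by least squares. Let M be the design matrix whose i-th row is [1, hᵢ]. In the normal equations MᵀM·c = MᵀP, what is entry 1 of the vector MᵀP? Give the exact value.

-10

Entry 1 ↔ basis 1, so (MᵀP)_{1} = Σᵢ Pᵢ = (1)·(8) + (1)·(3) + (1)·(-3) + (1)·(-9) + (1)·(-9) = -10.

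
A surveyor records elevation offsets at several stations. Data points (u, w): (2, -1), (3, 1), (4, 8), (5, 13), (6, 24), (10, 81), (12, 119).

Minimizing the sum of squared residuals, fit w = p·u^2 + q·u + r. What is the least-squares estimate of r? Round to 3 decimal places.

Compute the Gram sums: Σu^2·u^2 = 33010, Σu^2·u = 3168, Σu^2 = 334, Σu·u = 334, Σu = 42, Σ1 = 7.
For Xᵀw: Σu^2·w = 26558, Σu·w = 2480, Σw = 245.
Solving the 3×3 system (Gaussian elimination) gives p = 25396/26323, q = -36277/26323, r = -72785/26323.

r = -2.765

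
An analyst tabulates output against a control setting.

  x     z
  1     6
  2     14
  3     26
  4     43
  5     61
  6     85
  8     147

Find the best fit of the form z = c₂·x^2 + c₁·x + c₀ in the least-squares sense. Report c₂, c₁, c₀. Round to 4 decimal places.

Setting ∂/∂c₂ … = 0 gives: 6371·c₂ + 953·c₁ + 155·c₀ = 14977;  953·c₂ + 155·c₁ + 29·c₀ = 2275;  155·c₂ + 29·c₁ + 7·c₀ = 382.
(Σx^2·x^2 = 6371, Σx^2·x = 953, Σx^2 = 155, Σx·x = 155, Σx = 29, Σ1 = 7, Σx^2·z = 14977, Σx·z = 2275, Σz = 382.)
Row-reducing yields c₂ = 6981/3388, c₁ = 5045/3388, c₀ = 336/121.

c₂ = 2.0605, c₁ = 1.4891, c₀ = 2.7769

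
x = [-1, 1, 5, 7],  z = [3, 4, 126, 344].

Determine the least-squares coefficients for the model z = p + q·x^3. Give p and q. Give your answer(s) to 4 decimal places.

p = 3.1232, q = 0.9925

Entries of MᵀM: Σ1 = 4, Σx^3 = 468, Σx^3·x^3 = 133276.
Right-hand side: Σz = 477, Σx^3·z = 133743.
MᵀM·[p, q]ᵀ = Mᵀz becomes [[4, 468]; [468, 133276]]·[p, q]ᵀ = [477, 133743]ᵀ.
det = 4·133276 − 468² = 314080.
p = (477·133276 − 468·133743)/314080 = 2358/755; q = (4·133743 − 468·477)/314080 = 38967/39260.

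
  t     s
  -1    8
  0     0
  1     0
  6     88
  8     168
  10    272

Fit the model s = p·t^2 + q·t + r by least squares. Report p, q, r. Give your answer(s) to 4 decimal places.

With design matrix A, AᵀA = [[15394, 1728, 202]; [1728, 202, 24]; [202, 24, 6]] and Aᵀs = [41128, 4584, 536]ᵀ.
Row-reducing yields p = 75736/24185, q = -20124/4837, r = 13228/24185.

p = 3.1315, q = -4.1604, r = 0.5470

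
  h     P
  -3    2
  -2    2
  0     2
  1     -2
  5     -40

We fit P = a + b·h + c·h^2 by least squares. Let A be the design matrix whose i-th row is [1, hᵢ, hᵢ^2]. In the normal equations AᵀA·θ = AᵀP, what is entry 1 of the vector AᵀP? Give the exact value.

Entry 1 ↔ basis 1, so (AᵀP)_{1} = Σᵢ Pᵢ = (1)·(2) + (1)·(2) + (1)·(2) + (1)·(-2) + (1)·(-40) = -36.

-36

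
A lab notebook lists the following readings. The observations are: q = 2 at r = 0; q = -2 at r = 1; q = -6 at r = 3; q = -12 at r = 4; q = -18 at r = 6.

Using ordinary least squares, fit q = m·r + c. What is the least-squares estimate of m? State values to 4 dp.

MᵀM·[m, c]ᵀ = Mᵀq reads: 62·m + 14·c = -176;  14·m + 5·c = -36.
Determinant 62·5 − 14² = 114.
m = ((-176)·5 − 14·(-36))/114 = -188/57; c = (62·(-36) − 14·(-176))/114 = 116/57.

m = -3.2982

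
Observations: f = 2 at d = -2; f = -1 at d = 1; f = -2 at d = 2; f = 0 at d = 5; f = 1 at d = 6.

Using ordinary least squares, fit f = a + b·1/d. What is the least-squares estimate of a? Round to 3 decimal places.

MᵀM·[a, b]ᵀ = Mᵀf reads: 5·a + (41/30)·b = 0;  (41/30)·a + (1411/900)·b = -17/6.
Δ = 5·(1411/900) − (41/30)² = 2687/450.
a = (0·(1411/900) − (41/30)·(-17/6))/(2687/450) = 3485/5374; b = (5·(-17/6) − (41/30)·0)/(2687/450) = -6375/2687.

a = 0.648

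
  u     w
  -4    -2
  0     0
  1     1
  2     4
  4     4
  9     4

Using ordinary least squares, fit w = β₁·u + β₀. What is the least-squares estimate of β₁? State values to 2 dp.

The normal system MᵀM·[β₁, β₀]ᵀ = Mᵀw is [[118, 12]; [12, 6]]·[β₁, β₀]ᵀ = [69, 11]ᵀ.
Δ = 118·6 − 12² = 564.
β₁ = (69·6 − 12·11)/564 = 1/2; β₀ = (118·11 − 12·69)/564 = 5/6.

β₁ = 0.50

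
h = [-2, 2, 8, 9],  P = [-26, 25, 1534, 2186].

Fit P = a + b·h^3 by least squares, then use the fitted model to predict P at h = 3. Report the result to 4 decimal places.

P̂ = 80.3382

Compute the Gram sums: Σ1 = 4, Σh^3 = 1241, Σh^3·h^3 = 793713.
Moment sums: ΣP = 3719, Σh^3·P = 2379410.
det = 4·793713 − 1241² = 1634771.
a = (3719·793713 − 1241·2379410)/1634771 = -60539/96163; b = (4·2379410 − 1241·3719)/1634771 = 4902361/1634771.
At h = 3: P̂ = (-60539/96163)·(1) + (4902361/1634771)·(27) = 131334584/1634771.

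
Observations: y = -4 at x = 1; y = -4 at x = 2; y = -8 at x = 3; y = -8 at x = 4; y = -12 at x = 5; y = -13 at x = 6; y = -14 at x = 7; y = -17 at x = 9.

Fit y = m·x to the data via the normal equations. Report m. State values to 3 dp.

Sums needed: Σx·x = 221.
Right-hand side: Σx·y = -457.
AᵀA·[m]ᵀ = Aᵀy becomes [[221]]·[m]ᵀ = [-457]ᵀ.
Hence m = -457 / 221 ≈ -2.06787.

m = -2.068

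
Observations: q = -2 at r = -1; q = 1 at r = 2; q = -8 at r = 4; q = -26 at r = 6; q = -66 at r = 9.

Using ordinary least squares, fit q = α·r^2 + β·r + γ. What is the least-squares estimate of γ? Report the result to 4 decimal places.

From the data, Σr^2·r^2 = 8130, Σr^2·r = 1016, Σr^2 = 138, Σr·r = 138, Σr = 20, Σ1 = 5.
And Σr^2·q = -6408, Σr·q = -778, Σq = -101.
So AᵀA·[α, β, γ]ᵀ = Aᵀq: [[8130, 1016, 138]; [1016, 138, 20]; [138, 20, 5]]·[α, β, γ]ᵀ = [-6408, -778, -101]ᵀ.
Row-reducing yields α = -1571/1523, β = 79671/44167, γ = 46571/44167.

γ = 1.0544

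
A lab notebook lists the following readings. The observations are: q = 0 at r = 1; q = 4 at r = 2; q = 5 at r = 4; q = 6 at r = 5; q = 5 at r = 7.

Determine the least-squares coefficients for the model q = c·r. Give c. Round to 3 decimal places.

c = 0.979

Sums needed: Σr·r = 95.
Moment sums: Σr·q = 93.
c = 93/95 = 0.978947.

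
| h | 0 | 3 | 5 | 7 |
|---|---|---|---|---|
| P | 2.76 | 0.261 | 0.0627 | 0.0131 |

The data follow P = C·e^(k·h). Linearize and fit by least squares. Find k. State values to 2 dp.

With ln Pᵢ as the transformed response and hᵢ as the regressor:
Σh = 15.0000, Σ(h)² = 83.0000, Σln P = -7.4325, Σh·ln P = -48.2227.
Normal system: [[83.0000, 15.0000]; [15.0000, 4]]·[k, ln C]ᵀ = [-48.2227, -7.4325]ᵀ.
Δ = 83.0000·4 − (15.0000)² = 107.0000; k = (-48.2227·4 − 15.0000·-7.4325)/107.0000 = -0.76077, ln C = (83.0000·-7.4325 − 15.0000·-48.2227)/107.0000 = 0.99476.

k = -0.76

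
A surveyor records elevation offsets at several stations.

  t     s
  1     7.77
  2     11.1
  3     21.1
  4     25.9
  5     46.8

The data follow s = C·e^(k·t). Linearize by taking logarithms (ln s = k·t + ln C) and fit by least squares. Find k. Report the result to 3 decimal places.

Let Y = ln s. Fitting Y = k·t + ln C by least squares:
XᵀX = [[55.0000, 15.0000]; [15.0000, 5]], rhs = [48.2584, 14.6066]ᵀ  (here Σt = 15.0000, Σ(t)² = 55.0000, Σln s = 14.6066, Σt·ln s = 48.2584).
Solving (det = 50.0000): k = 0.44385, ln C = 1.58977.

k = 0.444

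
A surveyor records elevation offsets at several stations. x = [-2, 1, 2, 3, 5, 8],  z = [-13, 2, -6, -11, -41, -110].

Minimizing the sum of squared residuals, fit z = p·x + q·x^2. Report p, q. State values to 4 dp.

AᵀA·[p, q]ᵀ = Aᵀz reads: 107·p + 665·q = -1102;  665·p + 4835·q = -8238.
Eliminating q: 4835·(row 1) − 665·(row 2) gives 75120·p = 4835·(-1102) − 665·(-8238) = 150100, so p = 7505/3756.
Then q = ((-8238) − 665·(7505/3756))/4835 = -37159/18780.

p = 1.9981, q = -1.9786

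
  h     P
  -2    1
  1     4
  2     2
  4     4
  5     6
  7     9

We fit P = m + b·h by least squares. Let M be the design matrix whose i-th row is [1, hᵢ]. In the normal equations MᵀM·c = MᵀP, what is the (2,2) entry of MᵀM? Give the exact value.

99

Row 2 ↔ basis h, column 2 ↔ basis h, so (MᵀM)_{2,2} = Σᵢ (h)·(h) = (-2)·(-2) + (1)·(1) + (2)·(2) + (4)·(4) + (5)·(5) + (7)·(7) = 99.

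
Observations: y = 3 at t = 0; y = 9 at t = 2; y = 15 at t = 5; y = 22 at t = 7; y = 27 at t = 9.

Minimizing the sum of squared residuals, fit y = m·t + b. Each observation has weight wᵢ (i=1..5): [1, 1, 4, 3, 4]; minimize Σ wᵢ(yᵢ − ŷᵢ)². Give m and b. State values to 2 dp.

m = 2.71, b = 2.47

Sums needed: Σwᵢ·t·t = 575, Σwᵢ·t = 79, Σwᵢ·1 = 13.
Right-hand side: Σwᵢ·t·y = 1752, Σwᵢ·y = 246.
Eliminating b: 13·(row 1) − 79·(row 2) gives 1234·m = 13·1752 − 79·246 = 3342, so m = 1671/617.
Then b = (246 − 79·(1671/617))/13 = 1521/617.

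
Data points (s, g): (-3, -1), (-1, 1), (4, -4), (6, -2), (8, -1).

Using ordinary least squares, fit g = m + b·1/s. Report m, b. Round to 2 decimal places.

m = -1.87, b = -2.96

AᵀA·[m, b]ᵀ = Aᵀg reads: 5·m + (-19/24)·b = -7;  (-19/24)·m + (701/576)·b = -17/8.
det = 5·(701/576) − (-19/24)² = 131/24.
m = ((-7)·(701/576) − (-19/24)·(-17/8))/(131/24) = -1469/786; b = (5·(-17/8) − (-19/24)·(-7))/(131/24) = -388/131.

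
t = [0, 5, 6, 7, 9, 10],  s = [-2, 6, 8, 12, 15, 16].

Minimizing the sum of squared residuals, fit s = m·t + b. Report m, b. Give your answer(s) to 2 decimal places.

m = 1.88, b = -2.40

The normal system XᵀX·[m, b]ᵀ = Xᵀs is [[291, 37]; [37, 6]]·[m, b]ᵀ = [457, 55]ᵀ.
Δ = 291·6 − 37² = 377.
m = (457·6 − 37·55)/377 = 707/377; b = (291·55 − 37·457)/377 = -904/377.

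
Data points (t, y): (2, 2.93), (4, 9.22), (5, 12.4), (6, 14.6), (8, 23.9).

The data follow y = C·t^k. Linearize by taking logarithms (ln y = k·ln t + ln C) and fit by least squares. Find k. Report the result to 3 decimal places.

k = 1.493

Let Y = ln y. Fitting Y = k·ln t + ln C by least squares:
XᵀX = [[12.5270, 7.5601]; [7.5601, 5]], rhs = [19.2803, 11.6690]ᵀ  (here Σln t = 7.5601, Σ(ln t)² = 12.5270, Σln y = 11.6690, Σln t·ln y = 19.2803).
Δ = 12.5270·5 − (7.5601)² = 5.4804; k = (19.2803·5 − 7.5601·11.6690)/5.4804 = 1.49320, ln C = (12.5270·11.6690 − 7.5601·19.2803)/5.4804 = 0.07605.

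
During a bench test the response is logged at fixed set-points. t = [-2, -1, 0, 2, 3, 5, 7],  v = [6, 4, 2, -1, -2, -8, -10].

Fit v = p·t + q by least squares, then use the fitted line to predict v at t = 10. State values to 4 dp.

v̂ = -15.7857

From the data, Σt·t = 92, Σt = 14, Σ1 = 7.
Right-hand side: Σt·v = -134, Σv = -9.
AᵀA·[p, q]ᵀ = Aᵀv becomes [[92, 14]; [14, 7]]·[p, q]ᵀ = [-134, -9]ᵀ.
Determinant 92·7 − 14² = 448.
p = ((-134)·7 − 14·(-9))/448 = -29/16; q = (92·(-9) − 14·(-134))/448 = 131/56.
At t = 10: v̂ = (-29/16)·(10) + (131/56)·(1) = -221/14.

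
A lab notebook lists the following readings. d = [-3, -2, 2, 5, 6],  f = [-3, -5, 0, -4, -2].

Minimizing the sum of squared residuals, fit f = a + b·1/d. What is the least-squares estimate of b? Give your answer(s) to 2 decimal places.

b = 3.62

Compute the Gram sums: Σ1 = 5, Σ1/d = 1/30, Σ1/d·1/d = 611/900.
Right-hand side: Σf = -14, Σ1/d·f = 71/30.
Normal equations: [[5, 1/30]; [1/30, 611/900]]·[a, b]ᵀ = [-14, 71/30]ᵀ.
det = 5·(611/900) − (1/30)² = 509/150.
a = ((-14)·(611/900) − (1/30)·(71/30))/(509/150) = -2875/1018; b = (5·(71/30) − (1/30)·(-14))/(509/150) = 1845/509.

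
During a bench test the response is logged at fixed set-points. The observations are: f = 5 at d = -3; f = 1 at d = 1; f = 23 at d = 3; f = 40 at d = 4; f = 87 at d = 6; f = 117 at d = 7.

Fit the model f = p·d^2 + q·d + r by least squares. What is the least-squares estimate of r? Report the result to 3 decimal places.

Entries of XᵀX: Σd^2·d^2 = 4116, Σd^2·d = 624, Σd^2 = 120, Σd·d = 120, Σd = 18, Σ1 = 6.
For Xᵀf: Σd^2·f = 9758, Σd·f = 1556, Σf = 273.
Solving the 3×3 system (Gaussian elimination) gives p = 45/22, q = 197/66, r = -48/11.

r = -4.364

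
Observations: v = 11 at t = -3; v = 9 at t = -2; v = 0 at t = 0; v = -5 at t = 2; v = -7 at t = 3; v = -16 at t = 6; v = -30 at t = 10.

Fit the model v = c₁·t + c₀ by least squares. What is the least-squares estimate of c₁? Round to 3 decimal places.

The normal system MᵀM·[c₁, c₀]ᵀ = Mᵀv is [[162, 16]; [16, 7]]·[c₁, c₀]ᵀ = [-478, -38]ᵀ.
Determinant 162·7 − 16² = 878.
c₁ = ((-478)·7 − 16·(-38))/878 = -1369/439; c₀ = (162·(-38) − 16·(-478))/878 = 746/439.

c₁ = -3.118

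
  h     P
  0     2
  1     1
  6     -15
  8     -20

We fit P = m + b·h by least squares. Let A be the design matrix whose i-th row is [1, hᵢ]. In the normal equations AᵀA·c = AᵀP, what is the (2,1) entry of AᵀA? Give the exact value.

Row 2 ↔ basis h, column 1 ↔ basis 1, so (AᵀA)_{2,1} = Σᵢ h = (0)·(1) + (1)·(1) + (6)·(1) + (8)·(1) = 15.

15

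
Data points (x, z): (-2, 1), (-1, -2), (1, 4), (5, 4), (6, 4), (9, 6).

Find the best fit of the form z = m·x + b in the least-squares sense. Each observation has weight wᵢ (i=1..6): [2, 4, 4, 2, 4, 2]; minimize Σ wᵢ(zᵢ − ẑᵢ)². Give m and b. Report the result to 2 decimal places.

m = 0.58, b = 1.01

From the data, Σwᵢ·x·x = 372, Σwᵢ·x = 48, Σwᵢ·1 = 18.
Right-hand side: Σwᵢ·x·z = 264, Σwᵢ·z = 46.
Δ = 372·18 − 48² = 4392.
m = (264·18 − 48·46)/4392 = 106/183; b = (372·46 − 48·264)/4392 = 185/183.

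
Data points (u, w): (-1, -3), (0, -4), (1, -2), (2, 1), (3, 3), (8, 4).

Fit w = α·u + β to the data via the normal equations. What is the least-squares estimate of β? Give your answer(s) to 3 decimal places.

β = -2.134

Setting ∂/∂α … = 0 gives: 79·α + 13·β = 44;  13·α + 6·β = -1.
(Σu·u = 79, Σu = 13, Σ1 = 6, Σu·w = 44, Σw = -1.)
Determinant 79·6 − 13² = 305.
α = (44·6 − 13·(-1))/305 = 277/305; β = (79·(-1) − 13·44)/305 = -651/305.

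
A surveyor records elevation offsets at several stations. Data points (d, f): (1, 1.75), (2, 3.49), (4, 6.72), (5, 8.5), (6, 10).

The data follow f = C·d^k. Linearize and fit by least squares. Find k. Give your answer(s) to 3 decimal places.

Taking logs, ln f = k·ln d + ln C, so regress ln f on ln d.
Σln d = 5.4806, Σ(ln d)² = 8.2030, Σln f = 8.1573, Σln d·ln f = 11.0774.
Normal system: [[8.2030, 5.4806]; [5.4806, 5]]·[k, ln C]ᵀ = [11.0774, 8.1573]ᵀ.
Solving (det = 10.9774): k = 0.97289, ln C = 0.56504.

k = 0.973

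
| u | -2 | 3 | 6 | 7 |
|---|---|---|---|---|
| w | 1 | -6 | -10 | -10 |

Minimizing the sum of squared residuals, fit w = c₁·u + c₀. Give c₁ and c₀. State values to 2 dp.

c₁ = -1.28, c₀ = -1.79

Sums needed: Σu·u = 98, Σu = 14, Σ1 = 4.
For Mᵀw: Σu·w = -150, Σw = -25.
Determinant 98·4 − 14² = 196.
c₁ = ((-150)·4 − 14·(-25))/196 = -125/98; c₀ = (98·(-25) − 14·(-150))/196 = -25/14.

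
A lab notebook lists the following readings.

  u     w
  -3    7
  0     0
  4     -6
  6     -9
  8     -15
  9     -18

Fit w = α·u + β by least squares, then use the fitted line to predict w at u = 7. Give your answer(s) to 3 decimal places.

Forming AᵀA = [[206, 24]; [24, 6]] and Aᵀw = [-381, -41]ᵀ gives AᵀA·[α, β]ᵀ = Aᵀw.
det = 206·6 − 24² = 660.
α = ((-381)·6 − 24·(-41))/660 = -217/110; β = (206·(-41) − 24·(-381))/660 = 349/330.
At u = 7: ŵ = (-217/110)·(7) + (349/330)·(1) = -2104/165.

ŵ = -12.752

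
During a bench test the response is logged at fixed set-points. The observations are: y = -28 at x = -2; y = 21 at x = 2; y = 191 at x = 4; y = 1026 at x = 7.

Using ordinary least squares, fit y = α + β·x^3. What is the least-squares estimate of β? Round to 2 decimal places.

From the data, Σ1 = 4, Σx^3 = 407, Σx^3·x^3 = 121873.
And Σy = 1210, Σx^3·y = 364534.
Normal equations: [[4, 407]; [407, 121873]]·[α, β]ᵀ = [1210, 364534]ᵀ.
Eliminating β: 121873·(row 1) − 407·(row 2) gives 321843·α = 121873·1210 − 407·364534 = -899008, so α = -899008/321843.
Then β = (364534 − 407·(-899008/321843))/121873 = 965666/321843.

β = 3.00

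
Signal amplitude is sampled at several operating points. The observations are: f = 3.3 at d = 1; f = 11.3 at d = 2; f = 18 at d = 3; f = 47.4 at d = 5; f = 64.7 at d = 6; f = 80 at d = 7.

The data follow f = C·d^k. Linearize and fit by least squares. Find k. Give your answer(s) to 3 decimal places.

Taking logs, ln f = k·ln d + ln C, so regress ln f on ln d.
XᵀX = [[11.2747, 7.1389]; [7.1389, 6]], rhs = [27.0646, 18.9195]ᵀ  (here Σln d = 7.1389, Σ(ln d)² = 11.2747, Σln f = 18.9195, Σln d·ln f = 27.0646).
Solving (det = 16.6845): k = 1.63767, ln C = 1.20474.

k = 1.638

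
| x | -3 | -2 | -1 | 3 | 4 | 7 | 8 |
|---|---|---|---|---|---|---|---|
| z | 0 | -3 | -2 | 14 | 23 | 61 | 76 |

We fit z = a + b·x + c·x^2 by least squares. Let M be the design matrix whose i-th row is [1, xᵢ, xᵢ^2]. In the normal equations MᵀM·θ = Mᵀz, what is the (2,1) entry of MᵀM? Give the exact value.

16

Row 2 ↔ basis x, column 1 ↔ basis 1, so (MᵀM)_{2,1} = Σᵢ x = (-3)·(1) + (-2)·(1) + (-1)·(1) + (3)·(1) + (4)·(1) + (7)·(1) + (8)·(1) = 16.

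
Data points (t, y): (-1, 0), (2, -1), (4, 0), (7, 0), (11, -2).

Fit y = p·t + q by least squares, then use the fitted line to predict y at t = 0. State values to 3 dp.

Setting ∂/∂p … = 0 gives: 191·p + 23·q = -24;  23·p + 5·q = -3.
det = 191·5 − 23² = 426.
p = ((-24)·5 − 23·(-3))/426 = -17/142; q = (191·(-3) − 23·(-24))/426 = -7/142.
At t = 0: ŷ = (-17/142)·(0) + (-7/142)·(1) = -7/142.

ŷ = -0.049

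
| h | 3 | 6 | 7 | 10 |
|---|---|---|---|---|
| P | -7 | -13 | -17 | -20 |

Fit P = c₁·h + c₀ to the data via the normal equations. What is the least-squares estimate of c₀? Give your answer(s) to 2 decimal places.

Setting ∂/∂c₁ … = 0 gives: 194·c₁ + 26·c₀ = -418;  26·c₁ + 4·c₀ = -57.
det = 194·4 − 26² = 100.
c₁ = ((-418)·4 − 26·(-57))/100 = -19/10; c₀ = (194·(-57) − 26·(-418))/100 = -19/10.

c₀ = -1.90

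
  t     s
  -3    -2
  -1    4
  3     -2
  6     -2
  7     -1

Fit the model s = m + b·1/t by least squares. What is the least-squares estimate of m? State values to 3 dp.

m = -1.175

Entries of AᵀA: Σ1 = 5, Σ1/t = -29/42, Σ1/t·1/t = 249/196.
And Σs = -3, Σ1/t·s = -94/21.
Normal equations: [[5, -29/42]; [-29/42, 249/196]]·[m, b]ᵀ = [-3, -94/21]ᵀ.
Δ = 5·(249/196) − (-29/42)² = 2591/441.
m = ((-3)·(249/196) − (-29/42)·(-94/21))/(2591/441) = -12175/10364; b = (5·(-94/21) − (-29/42)·(-3))/(2591/441) = -21567/5182.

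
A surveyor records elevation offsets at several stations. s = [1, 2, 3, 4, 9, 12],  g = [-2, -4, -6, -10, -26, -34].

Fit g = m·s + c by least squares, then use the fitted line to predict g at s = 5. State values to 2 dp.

ĝ = -13.16

Forming AᵀA = [[255, 31]; [31, 6]] and Aᵀg = [-710, -82]ᵀ gives AᵀA·[m, c]ᵀ = Aᵀg.
Δ = 255·6 − 31² = 569.
m = ((-710)·6 − 31·(-82))/569 = -1718/569; c = (255·(-82) − 31·(-710))/569 = 1100/569.
At s = 5: ĝ = (-1718/569)·(5) + (1100/569)·(1) = -7490/569.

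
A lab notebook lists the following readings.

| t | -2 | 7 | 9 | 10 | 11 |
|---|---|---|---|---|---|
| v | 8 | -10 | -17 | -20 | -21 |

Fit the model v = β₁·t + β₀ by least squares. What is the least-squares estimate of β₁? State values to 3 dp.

β₁ = -2.273

Entries of XᵀX: Σt·t = 355, Σt = 35, Σ1 = 5.
Right-hand side: Σt·v = -670, Σv = -60.
det = 355·5 − 35² = 550.
β₁ = ((-670)·5 − 35·(-60))/550 = -25/11; β₀ = (355·(-60) − 35·(-670))/550 = 43/11.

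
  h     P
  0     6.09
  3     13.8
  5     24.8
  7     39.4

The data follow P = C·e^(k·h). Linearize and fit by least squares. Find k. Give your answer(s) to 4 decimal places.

k = 0.2695

Let Y = ln P. Fitting Y = k·h + ln C by least squares:
Σh = 15.0000, Σ(h)² = 83.0000, Σln P = 11.3159, Σh·ln P = 49.6446.
Equations: 83.0000·k + 15.0000·ln C = 49.6446;  15.0000·k + 4·ln C = 11.3159.
Slope k = (n·Σh·ln P − Σh·Σln P)/(n·Σ(h)² − (Σh)²) = (4·49.6446 − 15.0000·11.3159)/107.0000 = 0.26953; ln C = (Σln P − k·Σh)/n = 1.81825.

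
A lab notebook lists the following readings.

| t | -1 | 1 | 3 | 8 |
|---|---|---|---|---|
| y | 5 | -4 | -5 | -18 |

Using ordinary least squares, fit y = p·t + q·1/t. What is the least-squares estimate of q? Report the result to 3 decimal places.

The normal system XᵀX·[p, q]ᵀ = Xᵀy is [[75, 4]; [4, 1225/576]]·[p, q]ᵀ = [-168, -155/12]ᵀ.
Eliminating q: (1225/576)·(row 1) − 4·(row 2) gives (27553/192)·p = (1225/576)·(-168) − 4·(-155/12) = -2445/8, so p = -58680/27553.
Then q = ((-155/12) − 4·(-58680/27553))/(1225/576) = -56976/27553.

q = -2.068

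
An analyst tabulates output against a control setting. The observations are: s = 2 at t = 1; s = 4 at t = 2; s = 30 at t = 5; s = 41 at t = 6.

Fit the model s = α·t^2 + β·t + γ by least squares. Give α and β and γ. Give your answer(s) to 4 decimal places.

α = 1.1250, β = 0.1544, γ = 0.1471

With design matrix M, MᵀM = [[1938, 350, 66]; [350, 66, 14]; [66, 14, 4]] and Mᵀs = [2244, 406, 77]ᵀ.
Inverting the 3×3 Gram matrix, [α, β, γ]ᵀ = [9/8, 21/136, 5/34]ᵀ.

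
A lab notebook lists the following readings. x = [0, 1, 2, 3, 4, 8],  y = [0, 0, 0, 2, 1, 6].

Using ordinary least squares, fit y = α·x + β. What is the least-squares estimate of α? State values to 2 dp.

α = 0.78

Compute the Gram sums: Σx·x = 94, Σx = 18, Σ1 = 6.
For Mᵀy: Σx·y = 58, Σy = 9.
Determinant 94·6 − 18² = 240.
α = (58·6 − 18·9)/240 = 31/40; β = (94·9 − 18·58)/240 = -33/40.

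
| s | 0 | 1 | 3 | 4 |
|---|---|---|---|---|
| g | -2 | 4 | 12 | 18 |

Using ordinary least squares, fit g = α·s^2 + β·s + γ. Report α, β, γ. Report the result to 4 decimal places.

The normal equations are: 338·α + 92·β + 26·γ = 400;  92·α + 26·β + 8·γ = 112;  26·α + 8·β + 4·γ = 32.
(Σs^2·s^2 = 338, Σs^2·s = 92, Σs^2 = 26, Σs·s = 26, Σs = 8, Σ1 = 4, Σs^2·g = 400, Σs·g = 112, Σg = 32.)
Solving the 3×3 system (Gaussian elimination) gives α = 0, β = 24/5, γ = -8/5.

α = 0.0000, β = 4.8000, γ = -1.6000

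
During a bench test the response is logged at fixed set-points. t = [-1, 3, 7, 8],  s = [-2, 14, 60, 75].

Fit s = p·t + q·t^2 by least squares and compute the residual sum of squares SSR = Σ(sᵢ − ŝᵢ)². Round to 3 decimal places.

SSR = 1.263

The normal system MᵀM·[p, q]ᵀ = Mᵀs is [[123, 881]; [881, 6579]]·[p, q]ᵀ = [1064, 7864]ᵀ.
det = 123·6579 − 881² = 33056.
p = (1064·6579 − 881·7864)/33056 = 2246/1033; q = (123·7864 − 881·1064)/33056 = 934/1033.
Residuals: -754/1033, -682/1033, 492/1033, -269/1033; SSR = 1305/1033.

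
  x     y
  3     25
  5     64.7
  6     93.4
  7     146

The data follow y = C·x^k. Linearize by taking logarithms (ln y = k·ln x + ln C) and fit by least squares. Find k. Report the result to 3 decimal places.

k = 2.028

Let Y = ln y. Fitting Y = k·ln x + ln C by least squares:
XᵀX = [[10.7942, 6.4457]; [6.4457, 4]], rhs = [28.0739, 16.9091]ᵀ  (here Σln x = 6.4457, Σ(ln x)² = 10.7942, Σln y = 16.9091, Σln x·ln y = 28.0739).
Solving (det = 1.6295): k = 2.02771, ln C = 0.95978.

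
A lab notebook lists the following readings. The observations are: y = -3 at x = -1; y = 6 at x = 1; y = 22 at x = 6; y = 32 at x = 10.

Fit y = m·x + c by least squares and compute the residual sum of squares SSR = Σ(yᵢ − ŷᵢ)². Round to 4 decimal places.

The normal system MᵀM·[m, c]ᵀ = Mᵀy is [[138, 16]; [16, 4]]·[m, c]ᵀ = [461, 57]ᵀ.
Determinant 138·4 − 16² = 296.
m = (461·4 − 16·57)/296 = 233/74; c = (138·57 − 16·461)/296 = 245/148.
Residuals: -223/148, 177/148, 215/148, -169/148; SSR = 1053/148.

SSR = 7.1149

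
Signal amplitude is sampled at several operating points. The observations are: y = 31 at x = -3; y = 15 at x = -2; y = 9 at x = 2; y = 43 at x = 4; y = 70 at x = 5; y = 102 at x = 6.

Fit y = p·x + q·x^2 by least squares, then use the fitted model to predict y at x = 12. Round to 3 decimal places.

MᵀM·[p, q]ᵀ = Mᵀy reads: 94·p + 378·q = 1029;  378·p + 2290·q = 6485.
(Σx·x = 94, Σx·x^2 = 378, Σx^2·x^2 = 2290, Σx·y = 1029, Σx^2·y = 6485.)
Δ = 94·2290 − 378² = 72376.
p = (1029·2290 − 378·6485)/72376 = -11865/9047; q = (94·6485 − 378·1029)/72376 = 55157/18094.
At x = 12: ŷ = (-11865/9047)·(12) + (55157/18094)·(144) = 3828924/9047.

ŷ = 423.226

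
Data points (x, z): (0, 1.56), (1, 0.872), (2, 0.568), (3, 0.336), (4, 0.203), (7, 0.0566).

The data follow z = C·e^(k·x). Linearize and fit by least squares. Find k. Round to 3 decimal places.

k = -0.472

Taking logs, ln z = k·x + ln C, so regress ln z on x.
Over the data: Σx = 17.0000, Σ(x)² = 79.0000, Σln z = -5.8149, Σx·ln z = -31.0206.
Normal system: [[79.0000, 17.0000]; [17.0000, 6]]·[k, ln C]ᵀ = [-31.0206, -5.8149]ᵀ.
Solving (det = 185.0000): k = -0.47174, ln C = 0.36744.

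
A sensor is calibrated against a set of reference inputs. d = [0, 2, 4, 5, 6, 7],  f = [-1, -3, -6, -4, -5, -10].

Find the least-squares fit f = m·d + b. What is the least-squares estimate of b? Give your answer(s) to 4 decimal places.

The normal equations are: 130·m + 24·b = -150;  24·m + 6·b = -29.
Determinant 130·6 − 24² = 204.
m = ((-150)·6 − 24·(-29))/204 = -1; b = (130·(-29) − 24·(-150))/204 = -5/6.

b = -0.8333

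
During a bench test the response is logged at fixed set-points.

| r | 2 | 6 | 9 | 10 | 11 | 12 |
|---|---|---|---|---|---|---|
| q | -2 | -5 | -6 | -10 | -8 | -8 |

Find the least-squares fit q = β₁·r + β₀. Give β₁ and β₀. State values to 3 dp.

Entries of XᵀX: Σr·r = 486, Σr = 50, Σ1 = 6.
For Xᵀq: Σr·q = -372, Σq = -39.
XᵀX·[β₁, β₀]ᵀ = Xᵀq becomes [[486, 50]; [50, 6]]·[β₁, β₀]ᵀ = [-372, -39]ᵀ.
Eliminating β₀: 6·(row 1) − 50·(row 2) gives 416·β₁ = 6·(-372) − 50·(-39) = -282, so β₁ = -141/208.
Then β₀ = ((-39) − 50·(-141/208))/6 = -177/208.

β₁ = -0.678, β₀ = -0.851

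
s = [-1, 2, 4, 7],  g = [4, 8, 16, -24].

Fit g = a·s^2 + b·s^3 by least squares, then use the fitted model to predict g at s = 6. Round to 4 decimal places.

Sums needed: Σs^2·s^2 = 2674, Σs^2·s^3 = 17862, Σs^3·s^3 = 121810.
Moment sums: Σs^2·g = -884, Σs^3·g = -7148.
Eliminating b: 121810·(row 1) − 17862·(row 2) gives 6668896·a = 121810·(-884) − 17862·(-7148) = 19997536, so a = 48071/16031.
Then b = ((-7148) − 17862·(48071/16031))/121810 = -103867/208403.
At s = 6: ĝ = (48071/16031)·(36) + (-103867/208403)·(216) = 61956/208403.

ĝ = 0.2973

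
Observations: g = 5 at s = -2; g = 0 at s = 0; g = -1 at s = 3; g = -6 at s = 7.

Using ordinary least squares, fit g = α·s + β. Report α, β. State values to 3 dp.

Entries of XᵀX: Σs·s = 62, Σs = 8, Σ1 = 4.
And Σs·g = -55, Σg = -2.
Normal equations: [[62, 8]; [8, 4]]·[α, β]ᵀ = [-55, -2]ᵀ.
Determinant 62·4 − 8² = 184.
α = ((-55)·4 − 8·(-2))/184 = -51/46; β = (62·(-2) − 8·(-55))/184 = 79/46.

α = -1.109, β = 1.717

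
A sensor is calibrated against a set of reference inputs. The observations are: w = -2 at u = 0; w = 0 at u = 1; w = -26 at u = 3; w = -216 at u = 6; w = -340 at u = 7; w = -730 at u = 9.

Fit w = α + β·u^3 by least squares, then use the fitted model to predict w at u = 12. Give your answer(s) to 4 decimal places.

Entries of XᵀX: Σ1 = 6, Σu^3 = 1316, Σu^3·u^3 = 696476.
Moment sums: Σw = -1314, Σu^3·w = -696148.
XᵀX·[α, β]ᵀ = Xᵀw becomes [[6, 1316]; [1316, 696476]]·[α, β]ᵀ = [-1314, -696148]ᵀ.
Eliminating β: 696476·(row 1) − 1316·(row 2) gives 2447000·α = 696476·(-1314) − 1316·(-696148) = 961304, so α = 120163/305875.
Then β = ((-696148) − 1316·(120163/305875))/696476 = -305958/305875.
At u = 12: ŵ = (120163/305875)·(1) + (-305958/305875)·(1728) = -528575261/305875.

ŵ = -1728.0760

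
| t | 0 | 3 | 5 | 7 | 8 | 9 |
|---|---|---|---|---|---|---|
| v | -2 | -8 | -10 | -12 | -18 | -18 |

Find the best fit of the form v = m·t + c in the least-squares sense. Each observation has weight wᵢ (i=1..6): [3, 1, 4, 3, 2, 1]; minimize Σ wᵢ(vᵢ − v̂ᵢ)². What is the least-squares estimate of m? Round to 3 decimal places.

From the data, Σwᵢ·t·t = 465, Σwᵢ·t = 69, Σwᵢ·1 = 14.
Right-hand side: Σwᵢ·t·v = -926, Σwᵢ·v = -144.
So AᵀWA·[m, c]ᵀ = AᵀWv: [[465, 69]; [69, 14]]·[m, c]ᵀ = [-926, -144]ᵀ.
Determinant 465·14 − 69² = 1749.
m = ((-926)·14 − 69·(-144))/1749 = -3028/1749; c = (465·(-144) − 69·(-926))/1749 = -1022/583.

m = -1.731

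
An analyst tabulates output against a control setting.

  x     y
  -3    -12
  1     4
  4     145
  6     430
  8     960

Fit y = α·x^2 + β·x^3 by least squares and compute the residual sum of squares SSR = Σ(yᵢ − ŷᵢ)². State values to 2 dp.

Compute the Gram sums: Σx^2·x^2 = 5730, Σx^2·x^3 = 41326, Σx^3·x^3 = 313626.
Right-hand side: Σx^2·y = 79136, Σx^3·y = 594008.
So AᵀA·[α, β]ᵀ = Aᵀy: [[5730, 41326]; [41326, 313626]]·[α, β]ᵀ = [79136, 594008]ᵀ.
det = 5730·313626 − 41326² = 89238704.
α = (79136·313626 − 41326·594008)/89238704 = 16945783/5577419; β = (5730·594008 − 41326·79136)/89238704 = 8330719/5577419.
Residuals: 5488338/5577419, -2966826/5577419, 4427211/5577419, -11193322/5577419, 4464000/5577419; SSR = 36529775/5577419.

SSR = 6.55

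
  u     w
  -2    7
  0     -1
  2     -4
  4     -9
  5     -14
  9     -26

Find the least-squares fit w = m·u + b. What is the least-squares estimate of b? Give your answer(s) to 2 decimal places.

b = 0.89

Normal-equation sums: Σu·u = 130, Σu = 18, Σ1 = 6.
Right-hand side: Σu·w = -362, Σw = -47.
So AᵀA·[m, b]ᵀ = Aᵀw: [[130, 18]; [18, 6]]·[m, b]ᵀ = [-362, -47]ᵀ.
Eliminating b: 6·(row 1) − 18·(row 2) gives 456·m = 6·(-362) − 18·(-47) = -1326, so m = -221/76.
Then b = ((-47) − 18·(-221/76))/6 = 203/228.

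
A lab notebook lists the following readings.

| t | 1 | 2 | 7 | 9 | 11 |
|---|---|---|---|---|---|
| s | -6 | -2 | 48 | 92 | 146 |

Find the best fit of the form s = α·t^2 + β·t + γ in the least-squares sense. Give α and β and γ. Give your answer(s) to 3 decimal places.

α = 1.529, β = -3.255, γ = -3.154

The normal equations are: 23620·α + 2412·β + 256·γ = 27456;  2412·α + 256·β + 30·γ = 2760;  256·α + 30·β + 5·γ = 278.
(Σt^2·t^2 = 23620, Σt^2·t = 2412, Σt^2 = 256, Σt·t = 256, Σt = 30, Σ1 = 5, Σt^2·s = 27456, Σt·s = 2760, Σs = 278.)
Inverting the 3×3 Gram matrix, [α, β, γ]ᵀ = [15097/9874, -32139/9874, -15569/4937]ᵀ.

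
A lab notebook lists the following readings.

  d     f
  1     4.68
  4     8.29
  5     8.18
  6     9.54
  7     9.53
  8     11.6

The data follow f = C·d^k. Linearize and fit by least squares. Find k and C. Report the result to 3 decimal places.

Linearized form: ln f = k·ln d + ln C. From the 6 transformed points,
Σln d = 8.8128, Σ(ln d)² = 15.8331, Σln f = 12.7210, Σln d·ln f = 19.8396.
Normal system: [[15.8331, 8.8128]; [8.8128, 6]]·[k, ln C]ᵀ = [19.8396, 12.7210]ᵀ.
Δ = 15.8331·6 − (8.8128)² = 17.3327; k = (19.8396·6 − 8.8128·12.7210)/17.3327 = 0.39980, ln C = (15.8331·12.7210 − 8.8128·19.8396)/17.3327 = 1.53294, so C = exp(1.53294) = 4.63178.

k = 0.400, C = 4.632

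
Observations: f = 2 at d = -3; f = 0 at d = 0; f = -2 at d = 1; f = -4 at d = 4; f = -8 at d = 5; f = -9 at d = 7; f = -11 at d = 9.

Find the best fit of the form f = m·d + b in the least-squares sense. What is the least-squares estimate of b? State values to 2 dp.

MᵀM·[m, b]ᵀ = Mᵀf reads: 181·m + 23·b = -226;  23·m + 7·b = -32.
(Σd·d = 181, Σd = 23, Σ1 = 7, Σd·f = -226, Σf = -32.)
Determinant 181·7 − 23² = 738.
m = ((-226)·7 − 23·(-32))/738 = -47/41; b = (181·(-32) − 23·(-226))/738 = -33/41.

b = -0.80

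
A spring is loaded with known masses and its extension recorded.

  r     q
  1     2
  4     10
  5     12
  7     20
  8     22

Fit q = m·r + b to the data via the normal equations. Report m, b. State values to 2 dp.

m = 2.93, b = -1.47

Setting ∂/∂m … = 0 gives: 155·m + 25·b = 418;  25·m + 5·b = 66.
(Σr·r = 155, Σr = 25, Σ1 = 5, Σr·q = 418, Σq = 66.)
Eliminating b: 5·(row 1) − 25·(row 2) gives 150·m = 5·418 − 25·66 = 440, so m = 44/15.
Then b = (66 − 25·(44/15))/5 = -22/15.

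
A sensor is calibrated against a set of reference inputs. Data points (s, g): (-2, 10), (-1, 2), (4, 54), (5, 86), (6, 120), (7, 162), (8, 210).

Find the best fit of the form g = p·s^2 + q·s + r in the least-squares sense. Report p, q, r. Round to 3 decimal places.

Compute the Gram sums: Σs^2·s^2 = 8691, Σs^2·s = 1251, Σs^2 = 195, Σs·s = 195, Σs = 27, Σ1 = 7.
And Σs^2·g = 28754, Σs·g = 4158, Σg = 644.
Normal equations: [[8691, 1251, 195]; [1251, 195, 27]; [195, 27, 7]]·[p, q, r]ᵀ = [28754, 4158, 644]ᵀ.
Row-reducing yields p = 10751/3444, q = 1475/1148, r = 24/287.

p = 3.122, q = 1.285, r = 0.084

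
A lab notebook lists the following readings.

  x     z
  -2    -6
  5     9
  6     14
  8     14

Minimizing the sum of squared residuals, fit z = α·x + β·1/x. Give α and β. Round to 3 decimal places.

α = 1.807, β = 4.959

Normal-equation sums: Σx·x = 129, Σx·1/x = 4, Σ1/x·1/x = 4801/14400.
For Aᵀz: Σx·z = 253, Σ1/x·z = 533/60.
AᵀA·[α, β]ᵀ = Aᵀz becomes [[129, 4]; [4, 4801/14400]]·[α, β]ᵀ = [253, 533/60]ᵀ.
det = 129·(4801/14400) − 4² = 129643/4800.
α = (253·(4801/14400) − 4·(533/60))/(129643/4800) = 702973/388929; β = (129·(533/60) − 4·253)/(129643/4800) = 642960/129643.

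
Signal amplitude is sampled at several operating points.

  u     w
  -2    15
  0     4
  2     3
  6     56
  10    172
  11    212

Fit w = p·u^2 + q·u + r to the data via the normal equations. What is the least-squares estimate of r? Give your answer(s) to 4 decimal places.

Sums needed: Σu^2·u^2 = 25969, Σu^2·u = 2547, Σu^2 = 265, Σu·u = 265, Σu = 27, Σ1 = 6.
Moment sums: Σu^2·w = 44940, Σu·w = 4364, Σw = 462.
Normal equations: [[25969, 2547, 265]; [2547, 265, 27]; [265, 27, 6]]·[p, q, r]ᵀ = [44940, 4364, 462]ᵀ.
Solving the 3×3 system (Gaussian elimination) gives p = 9123/4550, q = -13661/4550, r = 342/175.

r = 1.9543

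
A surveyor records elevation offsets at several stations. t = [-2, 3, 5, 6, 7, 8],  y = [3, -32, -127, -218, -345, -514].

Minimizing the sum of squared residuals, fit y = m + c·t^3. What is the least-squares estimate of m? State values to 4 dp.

m = -4.1914

The normal system MᵀM·[m, c]ᵀ = Mᵀy is [[6, 1215]; [1215, 442867]]·[m, c]ᵀ = [-1233, -445354]ᵀ.
Δ = 6·442867 − 1215² = 1180977.
m = ((-1233)·442867 − 1215·(-445354))/1180977 = -1649967/393659; c = (6·(-445354) − 1215·(-1233))/1180977 = -391343/393659.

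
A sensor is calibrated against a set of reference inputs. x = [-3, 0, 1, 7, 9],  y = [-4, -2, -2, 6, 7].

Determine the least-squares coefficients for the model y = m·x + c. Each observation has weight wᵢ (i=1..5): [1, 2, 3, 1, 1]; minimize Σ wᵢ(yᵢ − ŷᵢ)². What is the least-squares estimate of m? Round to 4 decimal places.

The normal system AᵀWA·[m, c]ᵀ = AᵀWy is [[142, 16]; [16, 8]]·[m, c]ᵀ = [111, -1]ᵀ.
Eliminating c: 8·(row 1) − 16·(row 2) gives 880·m = 8·111 − 16·(-1) = 904, so m = 113/110.
Then c = ((-1) − 16·(113/110))/8 = -959/440.

m = 1.0273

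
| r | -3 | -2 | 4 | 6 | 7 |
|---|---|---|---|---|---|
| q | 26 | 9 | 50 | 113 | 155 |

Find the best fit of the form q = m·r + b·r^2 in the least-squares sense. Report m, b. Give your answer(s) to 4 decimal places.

m = 0.6412, b = 3.0509

Entries of AᵀA: Σr·r = 114, Σr·r^2 = 588, Σr^2·r^2 = 4050.
Moment sums: Σr·q = 1867, Σr^2·q = 12733.
AᵀA·[m, b]ᵀ = Aᵀq becomes [[114, 588]; [588, 4050]]·[m, b]ᵀ = [1867, 12733]ᵀ.
Determinant 114·4050 − 588² = 115956.
m = (1867·4050 − 588·12733)/115956 = 12391/19326; b = (114·12733 − 588·1867)/115956 = 58961/19326.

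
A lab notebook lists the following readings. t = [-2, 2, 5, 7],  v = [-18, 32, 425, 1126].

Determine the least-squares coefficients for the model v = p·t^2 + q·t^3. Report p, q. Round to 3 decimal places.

With design matrix A, AᵀA = [[3058, 19932]; [19932, 133402]] and Aᵀv = [65855, 439743]ᵀ.
Δ = 3058·133402 − 19932² = 10658692.
p = (65855·133402 − 19932·439743)/10658692 = 10115617/5329346; q = (3058·439743 − 19932·65855)/10658692 = 1459647/484486.

p = 1.898, q = 3.013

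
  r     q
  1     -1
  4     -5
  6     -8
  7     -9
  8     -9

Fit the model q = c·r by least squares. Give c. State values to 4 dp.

Forming MᵀM = [[166]] and Mᵀq = [-204]ᵀ gives MᵀM·[c]ᵀ = Mᵀq.
Hence c = -204 / 166 ≈ -1.22892.

c = -1.2289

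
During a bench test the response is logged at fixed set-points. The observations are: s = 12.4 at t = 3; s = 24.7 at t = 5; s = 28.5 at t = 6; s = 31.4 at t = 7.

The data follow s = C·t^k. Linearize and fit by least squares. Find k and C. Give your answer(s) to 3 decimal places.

k = 1.128, C = 3.717

Let Y = ln s. Fitting Y = k·ln t + ln C by least squares:
Sums: Σln t = 6.4457, Σ(ln t)² = 10.7942, Σln s = 12.5212, Σln t·ln s = 20.6365.
Normal system: [[10.7942, 6.4457]; [6.4457, 4]]·[k, ln C]ᵀ = [20.6365, 12.5212]ᵀ.
Slope k = (n·Σln t·ln s − Σln t·Σln s)/(n·Σ(ln t)² − (Σln t)²) = (4·20.6365 − 6.4457·12.5212)/1.6295 = 1.12786; ln C = (Σln s − k·Σln t)/n = 1.31284, so C = exp(1.31284) = 3.71672.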